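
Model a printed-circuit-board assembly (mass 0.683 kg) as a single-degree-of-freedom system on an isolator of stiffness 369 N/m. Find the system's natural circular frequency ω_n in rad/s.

ω_n = √(k/m) = √(369.0/0.683) = √540.3 = 23.24 rad/s.

23.2 rad/s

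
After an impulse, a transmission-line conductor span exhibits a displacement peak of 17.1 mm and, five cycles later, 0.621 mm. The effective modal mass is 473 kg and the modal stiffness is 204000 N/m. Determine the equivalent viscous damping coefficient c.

2060 N·s/m

Logarithmic decrement δ = (1/n)·ln(x₀/x_n) = (1/5)·ln(17.1/0.621) = (1/5)·ln(27.54) = 0.6631.
ζ = δ/√(4π² + δ²) = 0.6631/√(39.48 + 0.440) = 0.6631/6.318 = 0.1050.
c = ζ · 2√(km) = 0.1050 × 2√(204000 × 473) = 0.1050 × 19650 = 2062 N·s/m.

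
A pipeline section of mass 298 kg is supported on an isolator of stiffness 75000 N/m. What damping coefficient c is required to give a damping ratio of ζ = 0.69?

c_c = 2√(k·m) = 2√(75000 × 298) = 9455 N·s/m.
c = ζ·c_c = 0.69 × 9455 = 6524 N·s/m.

6520 N·s/m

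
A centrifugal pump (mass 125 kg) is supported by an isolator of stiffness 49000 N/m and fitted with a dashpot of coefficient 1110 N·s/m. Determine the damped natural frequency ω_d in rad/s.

19.3 rad/s

ω_n = √(k/m) = √(49000/125) = 19.80 rad/s.
Critical damping c_c = 2√(k·m) = 2√(49000 × 125) = 4950 N·s/m, so ζ = c/c_c = 1110/4950 = 0.2243.
ω_d = ω_n√(1 − ζ²) = 19.80 × √(1 − 0.0503) = 19.29 rad/s.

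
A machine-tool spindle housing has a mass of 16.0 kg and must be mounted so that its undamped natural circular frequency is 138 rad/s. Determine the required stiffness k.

k = m·ω_n² = 16.0 × 138.0² = 16.0 × 19040 = 304700 N/m.

305000 N/m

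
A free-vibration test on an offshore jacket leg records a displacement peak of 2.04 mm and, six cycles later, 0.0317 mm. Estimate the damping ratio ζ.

0.110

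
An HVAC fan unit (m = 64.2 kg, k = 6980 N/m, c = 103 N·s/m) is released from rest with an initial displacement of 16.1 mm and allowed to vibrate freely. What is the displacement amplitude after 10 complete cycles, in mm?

ζ = c/(2√(km)) = 103/(2√(6980 × 64.2)) = 103/1339 = 0.07693.
Logarithmic decrement δ = 2πζ/√(1 − ζ²) = 2π × 0.07693/√(1 − 0.00592) = 0.4848.
After n cycles, x_n/x₀ = e^(−nδ), so x_10 = 16.1 × e^(−10 × 0.4848) = 16.1 × 0.007842 = 0.1263 mm.

0.126 mm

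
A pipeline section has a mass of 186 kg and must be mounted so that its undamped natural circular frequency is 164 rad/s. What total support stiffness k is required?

k = m·ω_n² = 186 × 164.0² = 186 × 26900 = 5003000 N/m.

5000000 N/m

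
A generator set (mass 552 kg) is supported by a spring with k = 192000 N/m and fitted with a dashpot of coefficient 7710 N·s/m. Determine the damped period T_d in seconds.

0.363 s

ω_n = √(k/m) = √(192000/552) = 18.65 rad/s.
Critical damping c_c = 2√(k·m) = 2√(192000 × 552) = 20590 N·s/m, so ζ = c/c_c = 7710/20590 = 0.3745.
ω_d = ω_n√(1 − ζ²) = 18.65 × √(1 − 0.140) = 17.29 rad/s.
T_d = 2π/ω_d = 0.3633 s.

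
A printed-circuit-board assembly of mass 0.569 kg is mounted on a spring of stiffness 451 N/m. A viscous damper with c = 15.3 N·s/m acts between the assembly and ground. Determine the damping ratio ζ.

0.478

ω_n = √(k/m) = √(451.0/0.569) = 28.15 rad/s.
Critical damping c_c = 2√(k·m) = 2√(451.0 × 0.569) = 32.04 N·s/m, so ζ = c/c_c = 15.3/32.04 = 0.4775.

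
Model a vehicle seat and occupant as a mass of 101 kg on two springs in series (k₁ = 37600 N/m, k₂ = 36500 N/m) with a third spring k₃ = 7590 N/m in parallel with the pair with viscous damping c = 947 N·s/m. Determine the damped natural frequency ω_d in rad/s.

15.4 rad/s

Series pair: k_s = k₁k₂/(k₁+k₂) = (37600)(36500)/(37600 + 36500) = 18520 N/m. In parallel with k₃: k_eq = 18520 + 7590 = 26110 N/m.
ω_n = √(k_eq/m) = √(26110/101) = 16.08 rad/s.
Critical damping c_c = 2√(k_eq·m) = 2√(26110 × 101) = 3248 N·s/m, so ζ = c/c_c = 947/3248 = 0.2916.
ω_d = ω_n√(1 − ζ²) = 16.08 × √(1 − 0.0850) = 15.38 rad/s.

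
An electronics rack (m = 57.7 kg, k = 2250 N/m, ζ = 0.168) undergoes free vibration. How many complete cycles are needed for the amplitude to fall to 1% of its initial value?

Logarithmic decrement δ = 2πζ/√(1 − ζ²) = 2π × 0.1680/√(1 − 0.0282) = 1.071.
x_n/x₀ = e^(−nδ) ≤ 0.01; take ln: n ≥ ln(1/0.01)/δ = 4.605/1.071 = 4.301.
So 5 complete cycles are required.

5 cycles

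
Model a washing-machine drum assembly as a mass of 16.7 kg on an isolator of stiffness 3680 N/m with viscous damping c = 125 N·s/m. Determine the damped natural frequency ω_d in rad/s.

ω_n = √(k/m) = √(3680/16.7) = 14.84 rad/s.
Critical damping c_c = 2√(k·m) = 2√(3680 × 16.7) = 495.8 N·s/m, so ζ = c/c_c = 125/495.8 = 0.2521.
ω_d = ω_n√(1 − ζ²) = 14.84 × √(1 − 0.0636) = 14.36 rad/s.

14.4 rad/s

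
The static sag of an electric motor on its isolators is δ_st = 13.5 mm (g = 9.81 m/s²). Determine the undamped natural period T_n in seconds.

0.233 s

ω_n = √(g/δ_st) = √(9.81/0.0135) = √726.7 = 26.96 rad/s.
T_n = 2π/ω_n = 6.283/26.96 = 0.2331 s.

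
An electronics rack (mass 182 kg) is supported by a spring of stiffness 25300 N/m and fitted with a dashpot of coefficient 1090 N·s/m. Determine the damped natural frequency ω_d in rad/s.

11.4 rad/s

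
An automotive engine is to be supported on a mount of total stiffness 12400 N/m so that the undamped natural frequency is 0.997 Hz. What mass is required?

316 kg

ω_n = 2πf_n = 2π × 0.997 = 6.264 rad/s.
m = k/ω_n² = 12400/6.264² = 12400/39.24 = 316.0 kg.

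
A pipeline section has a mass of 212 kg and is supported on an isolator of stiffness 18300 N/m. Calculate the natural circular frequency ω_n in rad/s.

ω_n = √(k/m) = √(18300/212) = √86.32 = 9.291 rad/s.

9.29 rad/s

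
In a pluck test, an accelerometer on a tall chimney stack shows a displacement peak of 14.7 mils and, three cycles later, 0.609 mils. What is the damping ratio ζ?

0.167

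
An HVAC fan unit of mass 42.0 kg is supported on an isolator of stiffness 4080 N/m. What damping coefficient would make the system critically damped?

c_c = 2√(k·m) = 2√(4080 × 42.0) = 2 × 414.0 = 827.9 N·s/m.

828 N·s/m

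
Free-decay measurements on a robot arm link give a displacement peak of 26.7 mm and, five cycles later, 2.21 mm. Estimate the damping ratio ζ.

Logarithmic decrement δ = (1/n)·ln(x₀/x_n) = (1/5)·ln(26.7/2.21) = (1/5)·ln(12.08) = 0.4983.
ζ = δ/√(4π² + δ²) = 0.4983/√(39.48 + 0.248) = 0.4983/6.303 = 0.07906.

0.0791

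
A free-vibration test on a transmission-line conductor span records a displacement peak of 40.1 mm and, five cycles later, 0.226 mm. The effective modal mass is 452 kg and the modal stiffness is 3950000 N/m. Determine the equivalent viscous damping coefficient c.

13700 N·s/m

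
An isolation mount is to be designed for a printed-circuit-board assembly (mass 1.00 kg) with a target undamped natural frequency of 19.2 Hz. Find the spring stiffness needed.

14600 N/m

ω_n = 2πf_n = 2π × 19.2 = 120.6 rad/s.
k = m·ω_n² = 1.00 × 120.6² = 1.00 × 14550 = 14550 N/m.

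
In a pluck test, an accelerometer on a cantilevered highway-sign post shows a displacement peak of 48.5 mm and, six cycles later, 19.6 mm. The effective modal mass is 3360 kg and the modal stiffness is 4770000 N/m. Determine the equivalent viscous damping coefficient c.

Logarithmic decrement δ = (1/n)·ln(x₀/x_n) = (1/6)·ln(48.5/19.6) = (1/6)·ln(2.474) = 0.1510.
ζ = δ/√(4π² + δ²) = 0.1510/√(39.48 + 0.0228) = 0.1510/6.285 = 0.02403.
c = ζ · 2√(km) = 0.02403 × 2√(4770000 × 3360) = 0.02403 × 253200 = 6083 N·s/m.

6080 N·s/m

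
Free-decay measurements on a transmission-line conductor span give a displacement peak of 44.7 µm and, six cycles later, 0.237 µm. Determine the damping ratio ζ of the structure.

0.138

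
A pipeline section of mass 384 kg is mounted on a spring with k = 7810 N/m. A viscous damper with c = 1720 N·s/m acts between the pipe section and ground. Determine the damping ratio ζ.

ω_n = √(k/m) = √(7810/384) = 4.510 rad/s.
Critical damping c_c = 2√(k·m) = 2√(7810 × 384) = 3464 N·s/m, so ζ = c/c_c = 1720/3464 = 0.4966.

0.497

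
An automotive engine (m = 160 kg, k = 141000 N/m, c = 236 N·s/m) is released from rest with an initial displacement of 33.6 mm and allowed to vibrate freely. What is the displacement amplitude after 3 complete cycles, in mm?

ζ = c/(2√(km)) = 236/(2√(141000 × 160)) = 236/9499 = 0.02484.
Logarithmic decrement δ = 2πζ/√(1 − ζ²) = 2π × 0.02484/√(1 − 0.000617) = 0.1561.
After n cycles, x_n/x₀ = e^(−nδ), so x_3 = 33.6 × e^(−3 × 0.1561) = 33.6 × 0.6260 = 21.03 mm.

21.0 mm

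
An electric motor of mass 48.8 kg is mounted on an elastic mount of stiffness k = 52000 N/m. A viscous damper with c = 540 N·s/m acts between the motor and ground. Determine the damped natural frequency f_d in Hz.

5.12 Hz

ω_n = √(k/m) = √(52000/48.8) = 32.64 rad/s.
Critical damping c_c = 2√(k·m) = 2√(52000 × 48.8) = 3186 N·s/m, so ζ = c/c_c = 540/3186 = 0.1695.
ω_d = ω_n√(1 − ζ²) = 32.64 × √(1 − 0.0287) = 32.17 rad/s.
f_d = ω_d/(2π) = 5.120 Hz.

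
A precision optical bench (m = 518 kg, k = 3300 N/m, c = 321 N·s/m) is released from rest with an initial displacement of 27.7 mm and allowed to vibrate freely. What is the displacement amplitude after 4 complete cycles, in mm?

1.24 mm

ζ = c/(2√(km)) = 321/(2√(3300 × 518)) = 321/2615 = 0.1228.
Logarithmic decrement δ = 2πζ/√(1 − ζ²) = 2π × 0.1228/√(1 − 0.0151) = 0.7772.
After n cycles, x_n/x₀ = e^(−nδ), so x_4 = 27.7 × e^(−4 × 0.7772) = 27.7 × 0.04466 = 1.237 mm.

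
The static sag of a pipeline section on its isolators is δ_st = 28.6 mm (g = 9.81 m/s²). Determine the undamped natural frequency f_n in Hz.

2.95 Hz

ω_n = √(g/δ_st) = √(9.81/0.0286) = √343.0 = 18.52 rad/s.
f_n = ω_n/(2π) = 18.52/6.283 = 2.948 Hz.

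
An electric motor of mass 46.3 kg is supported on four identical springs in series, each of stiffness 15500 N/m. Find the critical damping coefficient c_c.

Series springs: 1/k_eq = 4/15500, so k_eq = 15500/4 = 3875 N/m.
c_c = 2√(k_eq·m) = 2√(3875 × 46.3) = 2 × 423.6 = 847.1 N·s/m.

847 N·s/m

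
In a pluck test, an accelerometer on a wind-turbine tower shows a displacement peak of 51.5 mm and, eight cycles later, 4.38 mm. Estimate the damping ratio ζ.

0.0490

Logarithmic decrement δ = (1/n)·ln(x₀/x_n) = (1/8)·ln(51.5/4.38) = (1/8)·ln(11.76) = 0.3081.
ζ = δ/√(4π² + δ²) = 0.3081/√(39.48 + 0.0949) = 0.3081/6.291 = 0.04897.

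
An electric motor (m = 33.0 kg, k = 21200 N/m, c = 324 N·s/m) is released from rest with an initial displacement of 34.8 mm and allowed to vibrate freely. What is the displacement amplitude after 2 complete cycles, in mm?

ζ = c/(2√(km)) = 324/(2√(21200 × 33.0)) = 324/1673 = 0.1937.
Logarithmic decrement δ = 2πζ/√(1 − ζ²) = 2π × 0.1937/√(1 − 0.0375) = 1.240.
After n cycles, x_n/x₀ = e^(−nδ), so x_2 = 34.8 × e^(−2 × 1.240) = 34.8 × 0.08367 = 2.912 mm.

2.91 mm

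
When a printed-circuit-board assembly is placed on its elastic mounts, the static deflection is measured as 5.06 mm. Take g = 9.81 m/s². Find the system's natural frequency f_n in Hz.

7.01 Hz

ω_n = √(g/δ_st) = √(9.81/0.00506) = √1939 = 44.03 rad/s.
f_n = ω_n/(2π) = 44.03/6.283 = 7.008 Hz.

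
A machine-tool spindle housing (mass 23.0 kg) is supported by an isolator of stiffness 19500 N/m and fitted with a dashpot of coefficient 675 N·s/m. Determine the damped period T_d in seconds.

ω_n = √(k/m) = √(19500/23.0) = 29.12 rad/s.
Critical damping c_c = 2√(k·m) = 2√(19500 × 23.0) = 1339 N·s/m, so ζ = c/c_c = 675/1339 = 0.5040.
ω_d = ω_n√(1 − ζ²) = 29.12 × √(1 − 0.254) = 25.15 rad/s.
T_d = 2π/ω_d = 0.2498 s.

0.250 s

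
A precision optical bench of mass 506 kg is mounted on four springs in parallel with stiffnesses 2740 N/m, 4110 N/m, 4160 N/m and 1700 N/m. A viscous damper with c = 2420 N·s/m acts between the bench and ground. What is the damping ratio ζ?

Parallel springs add: k_eq = 2740 + 4110 + 4160 + 1700 = 12710 N/m.
ω_n = √(k_eq/m) = √(12710/506) = 5.012 rad/s.
Critical damping c_c = 2√(k_eq·m) = 2√(12710 × 506) = 5072 N·s/m, so ζ = c/c_c = 2420/5072 = 0.4771.

0.477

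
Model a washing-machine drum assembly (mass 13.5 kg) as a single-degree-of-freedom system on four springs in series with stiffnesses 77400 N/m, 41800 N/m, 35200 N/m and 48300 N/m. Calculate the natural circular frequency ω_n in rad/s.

Series springs: 1/k_eq = 1/77400 + 1/41800 + 1/35200 + 1/48300 = 8.596×10^-5, so k_eq = 11630 N/m.
ω_n = √(k_eq/m) = √(11630/13.5) = √861.8 = 29.36 rad/s.

29.4 rad/s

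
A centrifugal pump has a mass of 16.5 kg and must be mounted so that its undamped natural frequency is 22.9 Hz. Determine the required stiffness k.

342000 N/m

ω_n = 2πf_n = 2π × 22.9 = 143.9 rad/s.
k = m·ω_n² = 16.5 × 143.9² = 16.5 × 20700 = 341600 N/m.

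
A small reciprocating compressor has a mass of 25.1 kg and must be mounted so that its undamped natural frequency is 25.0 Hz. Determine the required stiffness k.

619000 N/m

ω_n = 2πf_n = 2π × 25.0 = 157.1 rad/s.
k = m·ω_n² = 25.1 × 157.1² = 25.1 × 24670 = 619300 N/m.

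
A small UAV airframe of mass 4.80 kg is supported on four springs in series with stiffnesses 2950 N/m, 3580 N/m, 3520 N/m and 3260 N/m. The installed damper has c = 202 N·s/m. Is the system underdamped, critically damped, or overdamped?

overdamped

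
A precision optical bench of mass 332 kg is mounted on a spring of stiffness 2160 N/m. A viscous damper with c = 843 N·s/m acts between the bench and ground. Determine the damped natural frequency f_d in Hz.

ω_n = √(k/m) = √(2160/332) = 2.551 rad/s.
Critical damping c_c = 2√(k·m) = 2√(2160 × 332) = 1694 N·s/m, so ζ = c/c_c = 843/1694 = 0.4977.
ω_d = ω_n√(1 − ζ²) = 2.551 × √(1 − 0.248) = 2.212 rad/s.
f_d = ω_d/(2π) = 0.3521 Hz.

0.352 Hz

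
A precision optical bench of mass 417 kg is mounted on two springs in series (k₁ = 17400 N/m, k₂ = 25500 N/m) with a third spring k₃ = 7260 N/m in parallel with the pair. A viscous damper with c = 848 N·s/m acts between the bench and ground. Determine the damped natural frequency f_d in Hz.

1.02 Hz

Series pair: k_s = k₁k₂/(k₁+k₂) = (17400)(25500)/(17400 + 25500) = 10340 N/m. In parallel with k₃: k_eq = 10340 + 7260 = 17600 N/m.
ω_n = √(k_eq/m) = √(17600/417) = 6.497 rad/s.
Critical damping c_c = 2√(k_eq·m) = 2√(17600 × 417) = 5419 N·s/m, so ζ = c/c_c = 848/5419 = 0.1565.
ω_d = ω_n√(1 − ζ²) = 6.497 × √(1 − 0.0245) = 6.417 rad/s.
f_d = ω_d/(2π) = 1.021 Hz.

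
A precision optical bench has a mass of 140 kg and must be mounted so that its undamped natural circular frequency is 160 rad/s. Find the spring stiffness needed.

3580000 N/m

k = m·ω_n² = 140 × 160.0² = 140 × 25600 = 3584000 N/m.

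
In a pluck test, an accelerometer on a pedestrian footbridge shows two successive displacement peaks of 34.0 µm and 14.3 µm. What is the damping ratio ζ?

Logarithmic decrement δ = (1/n)·ln(x₀/x_n) = (1/1)·ln(34.0/14.3) = (1/1)·ln(2.378) = 0.8661.
ζ = δ/√(4π² + δ²) = 0.8661/√(39.48 + 0.750) = 0.8661/6.343 = 0.1366.

0.137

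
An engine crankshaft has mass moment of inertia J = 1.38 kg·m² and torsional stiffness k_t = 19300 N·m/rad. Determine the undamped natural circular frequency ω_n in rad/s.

118 rad/s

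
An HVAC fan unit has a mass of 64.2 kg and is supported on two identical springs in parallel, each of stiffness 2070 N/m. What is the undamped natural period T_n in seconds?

0.782 s

Parallel springs add: k_eq = 2 × 2070 = 4140 N/m.
ω_n = √(k_eq/m) = √(4140/64.2) = √64.49 = 8.030 rad/s.
T_n = 2π/ω_n = 6.283/8.030 = 0.7824 s.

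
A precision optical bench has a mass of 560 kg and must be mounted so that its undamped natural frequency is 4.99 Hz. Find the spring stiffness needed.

ω_n = 2πf_n = 2π × 4.99 = 31.35 rad/s.
k = m·ω_n² = 560 × 31.35² = 560 × 983.0 = 550500 N/m.

550000 N/m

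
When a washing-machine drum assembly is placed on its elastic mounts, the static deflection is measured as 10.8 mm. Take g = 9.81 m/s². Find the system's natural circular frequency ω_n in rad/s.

ω_n = √(g/δ_st) = √(9.81/0.0108) = √908.3 = 30.14 rad/s.

30.1 rad/s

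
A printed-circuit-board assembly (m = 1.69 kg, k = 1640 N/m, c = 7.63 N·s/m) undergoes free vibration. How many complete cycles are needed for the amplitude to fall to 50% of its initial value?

2 cycles

ζ = c/(2√(km)) = 7.63/(2√(1640 × 1.69)) = 7.63/105.3 = 0.07247.
Logarithmic decrement δ = 2πζ/√(1 − ζ²) = 2π × 0.07247/√(1 − 0.00525) = 0.4565.
x_n/x₀ = e^(−nδ) ≤ 0.5; take ln: n ≥ ln(1/0.5)/δ = 0.6931/0.4565 = 1.518.
So 2 complete cycles are required.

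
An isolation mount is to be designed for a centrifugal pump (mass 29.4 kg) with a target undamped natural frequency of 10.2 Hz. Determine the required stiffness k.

121000 N/m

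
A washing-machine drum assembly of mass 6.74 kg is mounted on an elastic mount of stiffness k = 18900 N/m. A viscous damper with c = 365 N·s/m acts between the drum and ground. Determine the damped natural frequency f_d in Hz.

ω_n = √(k/m) = √(18900/6.74) = 52.95 rad/s.
Critical damping c_c = 2√(k·m) = 2√(18900 × 6.74) = 713.8 N·s/m, so ζ = c/c_c = 365/713.8 = 0.5113.
ω_d = ω_n√(1 − ζ²) = 52.95 × √(1 − 0.261) = 45.51 rad/s.
f_d = ω_d/(2π) = 7.243 Hz.

7.24 Hz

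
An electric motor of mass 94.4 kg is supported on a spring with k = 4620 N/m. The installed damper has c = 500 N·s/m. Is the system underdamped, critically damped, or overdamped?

underdamped

c_c = 2√(k·m) = 1321 N·s/m; ζ = c/c_c = 500/1321 = 0.379.
Since ζ < 1 the system is underdamped.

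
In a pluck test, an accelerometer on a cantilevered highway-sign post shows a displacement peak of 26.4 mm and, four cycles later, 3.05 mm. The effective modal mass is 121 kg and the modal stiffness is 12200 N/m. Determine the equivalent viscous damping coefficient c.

208 N·s/m

Logarithmic decrement δ = (1/n)·ln(x₀/x_n) = (1/4)·ln(26.4/3.05) = (1/4)·ln(8.656) = 0.5396.
ζ = δ/√(4π² + δ²) = 0.5396/√(39.48 + 0.291) = 0.5396/6.306 = 0.08556.
c = ζ · 2√(km) = 0.08556 × 2√(12200 × 121) = 0.08556 × 2430 = 207.9 N·s/m.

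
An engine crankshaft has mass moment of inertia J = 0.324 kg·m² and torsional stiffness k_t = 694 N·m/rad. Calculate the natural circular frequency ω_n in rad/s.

46.3 rad/s

ω_n = √(k_t/J) = √(694/0.324) = √2142 = 46.28 rad/s.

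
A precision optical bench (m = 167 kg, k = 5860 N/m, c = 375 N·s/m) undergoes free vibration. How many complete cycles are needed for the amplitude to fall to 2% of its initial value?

4 cycles

ζ = c/(2√(km)) = 375/(2√(5860 × 167)) = 375/1979 = 0.1895.
Logarithmic decrement δ = 2πζ/√(1 − ζ²) = 2π × 0.1895/√(1 − 0.0359) = 1.213.
x_n/x₀ = e^(−nδ) ≤ 0.02; take ln: n ≥ ln(1/0.02)/δ = 3.912/1.213 = 3.225.
So 4 complete cycles are required.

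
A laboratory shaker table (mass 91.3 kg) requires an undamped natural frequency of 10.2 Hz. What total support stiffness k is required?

375000 N/m

ω_n = 2πf_n = 2π × 10.2 = 64.09 rad/s.
k = m·ω_n² = 91.3 × 64.09² = 91.3 × 4107 = 375000 N/m.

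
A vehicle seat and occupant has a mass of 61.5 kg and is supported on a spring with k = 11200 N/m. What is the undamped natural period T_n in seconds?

0.466 s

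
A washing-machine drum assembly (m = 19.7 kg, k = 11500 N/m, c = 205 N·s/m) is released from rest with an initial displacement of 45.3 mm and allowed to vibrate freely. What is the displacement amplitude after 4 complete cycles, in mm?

ζ = c/(2√(km)) = 205/(2√(11500 × 19.7)) = 205/951.9 = 0.2153.
Logarithmic decrement δ = 2πζ/√(1 − ζ²) = 2π × 0.2153/√(1 − 0.0464) = 1.386.
After n cycles, x_n/x₀ = e^(−nδ), so x_4 = 45.3 × e^(−4 × 1.386) = 45.3 × 0.003917 = 0.1775 mm.

0.177 mm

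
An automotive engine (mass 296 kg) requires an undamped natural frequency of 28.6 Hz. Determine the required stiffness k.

9560000 N/m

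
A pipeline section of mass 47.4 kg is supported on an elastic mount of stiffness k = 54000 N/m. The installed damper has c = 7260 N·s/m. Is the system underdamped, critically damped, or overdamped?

c_c = 2√(k·m) = 3200 N·s/m; ζ = c/c_c = 7260/3200 = 2.27.
Since ζ > 1 the system is overdamped.

overdamped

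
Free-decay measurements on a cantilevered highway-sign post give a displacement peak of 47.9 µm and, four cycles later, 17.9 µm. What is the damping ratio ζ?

0.0391

Logarithmic decrement δ = (1/n)·ln(x₀/x_n) = (1/4)·ln(47.9/17.9) = (1/4)·ln(2.676) = 0.2461.
ζ = δ/√(4π² + δ²) = 0.2461/√(39.48 + 0.0606) = 0.2461/6.288 = 0.03913.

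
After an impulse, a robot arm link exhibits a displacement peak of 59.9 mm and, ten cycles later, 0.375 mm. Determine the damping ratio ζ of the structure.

0.0805

Logarithmic decrement δ = (1/n)·ln(x₀/x_n) = (1/10)·ln(59.9/0.375) = (1/10)·ln(159.7) = 0.5074.
ζ = δ/√(4π² + δ²) = 0.5074/√(39.48 + 0.257) = 0.5074/6.304 = 0.08049.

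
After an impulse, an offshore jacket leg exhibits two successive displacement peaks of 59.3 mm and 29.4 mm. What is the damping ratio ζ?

Logarithmic decrement δ = (1/n)·ln(x₀/x_n) = (1/1)·ln(59.3/29.4) = (1/1)·ln(2.017) = 0.7016.
ζ = δ/√(4π² + δ²) = 0.7016/√(39.48 + 0.492) = 0.7016/6.322 = 0.1110.

0.111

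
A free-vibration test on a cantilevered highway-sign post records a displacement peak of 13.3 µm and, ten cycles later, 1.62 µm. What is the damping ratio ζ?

Logarithmic decrement δ = (1/n)·ln(x₀/x_n) = (1/10)·ln(13.3/1.62) = (1/10)·ln(8.210) = 0.2105.
ζ = δ/√(4π² + δ²) = 0.2105/√(39.48 + 0.0443) = 0.2105/6.287 = 0.03349.

0.0335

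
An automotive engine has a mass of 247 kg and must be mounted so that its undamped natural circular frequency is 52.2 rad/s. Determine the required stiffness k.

673000 N/m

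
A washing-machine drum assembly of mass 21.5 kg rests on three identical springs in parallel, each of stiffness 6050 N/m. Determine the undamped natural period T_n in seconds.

Parallel springs add: k_eq = 3 × 6050 = 18150 N/m.
ω_n = √(k_eq/m) = √(18150/21.5) = √844.2 = 29.05 rad/s.
T_n = 2π/ω_n = 6.283/29.05 = 0.2163 s.

0.216 s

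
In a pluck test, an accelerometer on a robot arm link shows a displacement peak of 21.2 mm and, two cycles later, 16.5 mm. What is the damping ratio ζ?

Logarithmic decrement δ = (1/n)·ln(x₀/x_n) = (1/2)·ln(21.2/16.5) = (1/2)·ln(1.285) = 0.1253.
ζ = δ/√(4π² + δ²) = 0.1253/√(39.48 + 0.0157) = 0.1253/6.284 = 0.01994.

0.0199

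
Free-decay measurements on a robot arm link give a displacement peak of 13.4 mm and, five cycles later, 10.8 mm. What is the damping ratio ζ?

Logarithmic decrement δ = (1/n)·ln(x₀/x_n) = (1/5)·ln(13.4/10.8) = (1/5)·ln(1.241) = 0.04314.
ζ = δ/√(4π² + δ²) = 0.04314/√(39.48 + 0.00186) = 0.04314/6.283 = 0.006866.

0.00687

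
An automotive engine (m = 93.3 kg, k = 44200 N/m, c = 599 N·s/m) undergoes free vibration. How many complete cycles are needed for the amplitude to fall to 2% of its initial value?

ζ = c/(2√(km)) = 599/(2√(44200 × 93.3)) = 599/4061 = 0.1475.
Logarithmic decrement δ = 2πζ/√(1 − ζ²) = 2π × 0.1475/√(1 − 0.0218) = 0.9369.
x_n/x₀ = e^(−nδ) ≤ 0.02; take ln: n ≥ ln(1/0.02)/δ = 3.912/0.9369 = 4.175.
So 5 complete cycles are required.

5 cycles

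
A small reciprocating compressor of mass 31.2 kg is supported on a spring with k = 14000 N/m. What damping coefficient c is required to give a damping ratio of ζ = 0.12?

c_c = 2√(k·m) = 2√(14000 × 31.2) = 1322 N·s/m.
c = ζ·c_c = 0.12 × 1322 = 158.6 N·s/m.

159 N·s/m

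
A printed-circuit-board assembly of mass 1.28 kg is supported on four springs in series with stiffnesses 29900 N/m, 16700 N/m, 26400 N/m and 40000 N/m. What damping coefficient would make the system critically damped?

181 N·s/m

Series springs: 1/k_eq = 1/29900 + 1/16700 + 1/26400 + 1/40000 = 0.0001562, so k_eq = 6402 N/m.
c_c = 2√(k_eq·m) = 2√(6402 × 1.28) = 2 × 90.52 = 181.0 N·s/m.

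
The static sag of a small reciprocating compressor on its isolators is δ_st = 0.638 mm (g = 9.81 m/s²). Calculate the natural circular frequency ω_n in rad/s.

ω_n = √(g/δ_st) = √(9.81/0.000638) = √15380 = 124.0 rad/s.

124 rad/s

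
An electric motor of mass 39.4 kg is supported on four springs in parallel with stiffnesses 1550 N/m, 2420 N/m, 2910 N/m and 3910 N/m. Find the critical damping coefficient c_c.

Parallel springs add: k_eq = 1550 + 2420 + 2910 + 3910 = 10790 N/m.
c_c = 2√(k_eq·m) = 2√(10790 × 39.4) = 2 × 652.0 = 1304 N·s/m.

1300 N·s/m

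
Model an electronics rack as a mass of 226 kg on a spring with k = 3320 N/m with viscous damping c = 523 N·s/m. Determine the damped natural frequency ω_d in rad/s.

ω_n = √(k/m) = √(3320/226) = 3.833 rad/s.
Critical damping c_c = 2√(k·m) = 2√(3320 × 226) = 1732 N·s/m, so ζ = c/c_c = 523/1732 = 0.3019.
ω_d = ω_n√(1 − ζ²) = 3.833 × √(1 − 0.0911) = 3.654 rad/s.

3.65 rad/s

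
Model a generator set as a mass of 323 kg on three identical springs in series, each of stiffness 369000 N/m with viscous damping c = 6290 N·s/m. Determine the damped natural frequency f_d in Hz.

2.69 Hz

Series springs: 1/k_eq = 3/369000, so k_eq = 369000/3 = 123000 N/m.
ω_n = √(k_eq/m) = √(123000/323) = 19.51 rad/s.
Critical damping c_c = 2√(k_eq·m) = 2√(123000 × 323) = 12610 N·s/m, so ζ = c/c_c = 6290/12610 = 0.4990.
ω_d = ω_n√(1 − ζ²) = 19.51 × √(1 − 0.249) = 16.91 rad/s.
f_d = ω_d/(2π) = 2.692 Hz.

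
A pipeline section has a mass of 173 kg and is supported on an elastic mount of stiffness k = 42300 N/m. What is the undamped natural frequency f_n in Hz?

ω_n = √(k/m) = √(42300/173) = √244.5 = 15.64 rad/s.
f_n = ω_n/(2π) = 15.64/6.283 = 2.489 Hz.

2.49 Hz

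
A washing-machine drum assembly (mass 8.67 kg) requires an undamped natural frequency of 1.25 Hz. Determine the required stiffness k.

535 N/m

ω_n = 2πf_n = 2π × 1.25 = 7.854 rad/s.
k = m·ω_n² = 8.67 × 7.854² = 8.67 × 61.69 = 534.8 N/m.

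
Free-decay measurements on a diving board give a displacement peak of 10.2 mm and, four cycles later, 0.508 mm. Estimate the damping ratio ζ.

Logarithmic decrement δ = (1/n)·ln(x₀/x_n) = (1/4)·ln(10.2/0.508) = (1/4)·ln(20.08) = 0.7499.
ζ = δ/√(4π² + δ²) = 0.7499/√(39.48 + 0.562) = 0.7499/6.328 = 0.1185.

0.119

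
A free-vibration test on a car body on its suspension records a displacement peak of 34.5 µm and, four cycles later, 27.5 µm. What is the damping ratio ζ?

0.00902

Logarithmic decrement δ = (1/n)·ln(x₀/x_n) = (1/4)·ln(34.5/27.5) = (1/4)·ln(1.255) = 0.05669.
ζ = δ/√(4π² + δ²) = 0.05669/√(39.48 + 0.00321) = 0.05669/6.283 = 0.009023.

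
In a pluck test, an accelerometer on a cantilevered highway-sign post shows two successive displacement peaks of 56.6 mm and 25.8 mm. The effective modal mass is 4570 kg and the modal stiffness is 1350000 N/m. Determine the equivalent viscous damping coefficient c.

19500 N·s/m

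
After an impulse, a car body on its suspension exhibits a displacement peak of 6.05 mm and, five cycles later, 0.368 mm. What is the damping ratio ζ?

0.0888

Logarithmic decrement δ = (1/n)·ln(x₀/x_n) = (1/5)·ln(6.05/0.368) = (1/5)·ln(16.44) = 0.5599.
ζ = δ/√(4π² + δ²) = 0.5599/√(39.48 + 0.314) = 0.5599/6.308 = 0.08877.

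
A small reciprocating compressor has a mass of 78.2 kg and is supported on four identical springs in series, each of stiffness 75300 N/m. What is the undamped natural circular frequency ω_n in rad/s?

15.5 rad/s

Series springs: 1/k_eq = 4/75300, so k_eq = 75300/4 = 18820 N/m.
ω_n = √(k_eq/m) = √(18820/78.2) = √240.7 = 15.52 rad/s.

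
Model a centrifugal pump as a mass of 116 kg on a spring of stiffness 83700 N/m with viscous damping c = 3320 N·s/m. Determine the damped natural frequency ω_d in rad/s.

22.7 rad/s

ω_n = √(k/m) = √(83700/116) = 26.86 rad/s.
Critical damping c_c = 2√(k·m) = 2√(83700 × 116) = 6232 N·s/m, so ζ = c/c_c = 3320/6232 = 0.5327.
ω_d = ω_n√(1 − ζ²) = 26.86 × √(1 − 0.284) = 22.73 rad/s.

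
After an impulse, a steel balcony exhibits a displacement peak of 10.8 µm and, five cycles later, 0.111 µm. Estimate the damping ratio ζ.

0.144

Logarithmic decrement δ = (1/n)·ln(x₀/x_n) = (1/5)·ln(10.8/0.111) = (1/5)·ln(97.30) = 0.9156.
ζ = δ/√(4π² + δ²) = 0.9156/√(39.48 + 0.838) = 0.9156/6.350 = 0.1442.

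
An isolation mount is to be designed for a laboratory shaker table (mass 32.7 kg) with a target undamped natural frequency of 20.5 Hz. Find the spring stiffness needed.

543000 N/m

ω_n = 2πf_n = 2π × 20.5 = 128.8 rad/s.
k = m·ω_n² = 32.7 × 128.8² = 32.7 × 16590 = 542500 N/m.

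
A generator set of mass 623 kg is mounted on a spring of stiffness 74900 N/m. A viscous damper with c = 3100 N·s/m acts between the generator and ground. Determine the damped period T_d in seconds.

0.588 s

ω_n = √(k/m) = √(74900/623) = 10.96 rad/s.
Critical damping c_c = 2√(k·m) = 2√(74900 × 623) = 13660 N·s/m, so ζ = c/c_c = 3100/13660 = 0.2269.
ω_d = ω_n√(1 − ζ²) = 10.96 × √(1 − 0.0515) = 10.68 rad/s.
T_d = 2π/ω_d = 0.5884 s.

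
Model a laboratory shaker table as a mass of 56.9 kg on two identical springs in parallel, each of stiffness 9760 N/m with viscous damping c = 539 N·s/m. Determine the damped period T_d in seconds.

0.351 s

Parallel springs add: k_eq = 2 × 9760 = 19520 N/m.
ω_n = √(k_eq/m) = √(19520/56.9) = 18.52 rad/s.
Critical damping c_c = 2√(k_eq·m) = 2√(19520 × 56.9) = 2108 N·s/m, so ζ = c/c_c = 539/2108 = 0.2557.
ω_d = ω_n√(1 − ζ²) = 18.52 × √(1 − 0.0654) = 17.91 rad/s.
T_d = 2π/ω_d = 0.3509 s.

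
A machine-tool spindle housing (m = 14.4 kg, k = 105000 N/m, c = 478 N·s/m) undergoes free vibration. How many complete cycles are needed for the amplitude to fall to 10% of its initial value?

ζ = c/(2√(km)) = 478/(2√(105000 × 14.4)) = 478/2459 = 0.1944.
Logarithmic decrement δ = 2πζ/√(1 − ζ²) = 2π × 0.1944/√(1 − 0.0378) = 1.245.
x_n/x₀ = e^(−nδ) ≤ 0.1; take ln: n ≥ ln(1/0.1)/δ = 2.303/1.245 = 1.849.
So 2 complete cycles are required.

2 cycles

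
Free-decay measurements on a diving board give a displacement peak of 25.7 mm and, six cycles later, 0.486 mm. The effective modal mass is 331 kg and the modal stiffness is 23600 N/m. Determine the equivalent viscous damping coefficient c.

585 N·s/m

Logarithmic decrement δ = (1/n)·ln(x₀/x_n) = (1/6)·ln(25.7/0.486) = (1/6)·ln(52.88) = 0.6613.
ζ = δ/√(4π² + δ²) = 0.6613/√(39.48 + 0.437) = 0.6613/6.318 = 0.1047.
c = ζ · 2√(km) = 0.1047 × 2√(23600 × 331) = 0.1047 × 5590 = 585.1 N·s/m.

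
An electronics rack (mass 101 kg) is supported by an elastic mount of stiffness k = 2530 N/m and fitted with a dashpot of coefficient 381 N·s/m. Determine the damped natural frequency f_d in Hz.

0.738 Hz

ω_n = √(k/m) = √(2530/101) = 5.005 rad/s.
Critical damping c_c = 2√(k·m) = 2√(2530 × 101) = 1011 N·s/m, so ζ = c/c_c = 381/1011 = 0.3769.
ω_d = ω_n√(1 − ζ²) = 5.005 × √(1 − 0.142) = 4.636 rad/s.
f_d = ω_d/(2π) = 0.7378 Hz.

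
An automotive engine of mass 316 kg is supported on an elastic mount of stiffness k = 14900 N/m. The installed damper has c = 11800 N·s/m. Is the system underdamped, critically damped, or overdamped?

c_c = 2√(k·m) = 4340 N·s/m; ζ = c/c_c = 11800/4340 = 2.72.
Since ζ > 1 the system is overdamped.

overdamped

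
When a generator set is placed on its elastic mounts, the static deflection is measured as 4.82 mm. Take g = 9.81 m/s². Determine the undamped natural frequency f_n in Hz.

7.18 Hz

ω_n = √(g/δ_st) = √(9.81/0.00482) = √2035 = 45.11 rad/s.
f_n = ω_n/(2π) = 45.11/6.283 = 7.180 Hz.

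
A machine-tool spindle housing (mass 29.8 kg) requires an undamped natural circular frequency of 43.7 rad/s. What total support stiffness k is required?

56900 N/m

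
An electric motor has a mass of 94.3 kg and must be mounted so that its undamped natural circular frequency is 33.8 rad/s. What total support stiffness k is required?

k = m·ω_n² = 94.3 × 33.80² = 94.3 × 1142 = 107700 N/m.

108000 N/m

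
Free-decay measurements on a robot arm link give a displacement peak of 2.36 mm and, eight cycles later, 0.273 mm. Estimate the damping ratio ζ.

0.0429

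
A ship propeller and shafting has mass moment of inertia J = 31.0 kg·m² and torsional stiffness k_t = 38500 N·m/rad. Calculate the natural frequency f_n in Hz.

5.61 Hz

ω_n = √(k_t/J) = √(38500/31.0) = √1242 = 35.24 rad/s.
f_n = ω_n/(2π) = 35.24/6.283 = 5.609 Hz.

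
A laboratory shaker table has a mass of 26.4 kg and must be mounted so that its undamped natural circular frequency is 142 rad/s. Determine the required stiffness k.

532000 N/m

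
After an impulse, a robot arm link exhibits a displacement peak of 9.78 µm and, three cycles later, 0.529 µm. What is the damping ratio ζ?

0.153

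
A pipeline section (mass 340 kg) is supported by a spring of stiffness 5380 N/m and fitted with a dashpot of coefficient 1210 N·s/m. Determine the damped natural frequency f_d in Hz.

0.566 Hz

ω_n = √(k/m) = √(5380/340) = 3.978 rad/s.
Critical damping c_c = 2√(k·m) = 2√(5380 × 340) = 2705 N·s/m, so ζ = c/c_c = 1210/2705 = 0.4473.
ω_d = ω_n√(1 − ζ²) = 3.978 × √(1 − 0.200) = 3.558 rad/s.
f_d = ω_d/(2π) = 0.5662 Hz.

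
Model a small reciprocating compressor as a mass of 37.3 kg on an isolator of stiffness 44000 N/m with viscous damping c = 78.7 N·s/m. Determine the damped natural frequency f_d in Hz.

ω_n = √(k/m) = √(44000/37.3) = 34.35 rad/s.
Critical damping c_c = 2√(k·m) = 2√(44000 × 37.3) = 2562 N·s/m, so ζ = c/c_c = 78.7/2562 = 0.03072.
ω_d = ω_n√(1 − ζ²) = 34.35 × √(1 − 0.000943) = 34.33 rad/s.
f_d = ω_d/(2π) = 5.464 Hz.

5.46 Hz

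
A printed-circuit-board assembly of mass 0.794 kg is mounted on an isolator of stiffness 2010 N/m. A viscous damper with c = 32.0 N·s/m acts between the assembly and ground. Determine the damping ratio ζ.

0.401

ω_n = √(k/m) = √(2010/0.794) = 50.31 rad/s.
Critical damping c_c = 2√(k·m) = 2√(2010 × 0.794) = 79.90 N·s/m, so ζ = c/c_c = 32.0/79.90 = 0.4005.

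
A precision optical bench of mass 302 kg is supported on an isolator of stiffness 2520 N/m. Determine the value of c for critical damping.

1740 N·s/m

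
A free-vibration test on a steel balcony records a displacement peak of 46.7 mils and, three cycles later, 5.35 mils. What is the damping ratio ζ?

Logarithmic decrement δ = (1/n)·ln(x₀/x_n) = (1/3)·ln(46.7/5.35) = (1/3)·ln(8.729) = 0.7222.
ζ = δ/√(4π² + δ²) = 0.7222/√(39.48 + 0.522) = 0.7222/6.325 = 0.1142.

0.114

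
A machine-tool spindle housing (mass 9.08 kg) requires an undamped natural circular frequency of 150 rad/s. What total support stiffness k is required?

204000 N/m

k = m·ω_n² = 9.08 × 150.0² = 9.08 × 22500 = 204300 N/m.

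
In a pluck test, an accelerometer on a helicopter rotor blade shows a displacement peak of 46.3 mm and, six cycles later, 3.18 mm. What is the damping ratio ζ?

Logarithmic decrement δ = (1/n)·ln(x₀/x_n) = (1/6)·ln(46.3/3.18) = (1/6)·ln(14.56) = 0.4464.
ζ = δ/√(4π² + δ²) = 0.4464/√(39.48 + 0.199) = 0.4464/6.299 = 0.07086.

0.0709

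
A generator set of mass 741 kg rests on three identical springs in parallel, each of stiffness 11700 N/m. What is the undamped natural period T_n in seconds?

0.913 s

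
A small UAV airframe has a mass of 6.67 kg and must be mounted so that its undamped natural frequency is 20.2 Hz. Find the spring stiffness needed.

ω_n = 2πf_n = 2π × 20.2 = 126.9 rad/s.
k = m·ω_n² = 6.67 × 126.9² = 6.67 × 16110 = 107400 N/m.

107000 N/m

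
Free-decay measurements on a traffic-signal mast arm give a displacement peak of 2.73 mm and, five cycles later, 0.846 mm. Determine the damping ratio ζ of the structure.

0.0373

Logarithmic decrement δ = (1/n)·ln(x₀/x_n) = (1/5)·ln(2.73/0.846) = (1/5)·ln(3.227) = 0.2343.
ζ = δ/√(4π² + δ²) = 0.2343/√(39.48 + 0.0549) = 0.2343/6.288 = 0.03727.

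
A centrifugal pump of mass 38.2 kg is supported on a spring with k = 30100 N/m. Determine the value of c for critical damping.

2140 N·s/m

c_c = 2√(k·m) = 2√(30100 × 38.2) = 2 × 1072 = 2145 N·s/m.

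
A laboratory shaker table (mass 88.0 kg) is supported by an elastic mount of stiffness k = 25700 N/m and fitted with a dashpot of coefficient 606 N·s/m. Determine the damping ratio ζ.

ω_n = √(k/m) = √(25700/88.0) = 17.09 rad/s.
Critical damping c_c = 2√(k·m) = 2√(25700 × 88.0) = 3008 N·s/m, so ζ = c/c_c = 606/3008 = 0.2015.

0.201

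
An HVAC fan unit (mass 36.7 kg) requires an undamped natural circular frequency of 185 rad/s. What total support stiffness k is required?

k = m·ω_n² = 36.7 × 185.0² = 36.7 × 34220 = 1256000 N/m.

1260000 N/m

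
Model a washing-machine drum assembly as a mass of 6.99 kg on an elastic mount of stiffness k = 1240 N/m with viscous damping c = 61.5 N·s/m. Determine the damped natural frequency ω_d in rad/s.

12.6 rad/s

ω_n = √(k/m) = √(1240/6.99) = 13.32 rad/s.
Critical damping c_c = 2√(k·m) = 2√(1240 × 6.99) = 186.2 N·s/m, so ζ = c/c_c = 61.5/186.2 = 0.3303.
ω_d = ω_n√(1 − ζ²) = 13.32 × √(1 − 0.109) = 12.57 rad/s.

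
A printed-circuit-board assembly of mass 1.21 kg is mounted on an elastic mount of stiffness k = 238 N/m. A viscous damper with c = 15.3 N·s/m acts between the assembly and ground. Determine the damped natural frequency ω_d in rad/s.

12.5 rad/s

ω_n = √(k/m) = √(238.0/1.21) = 14.02 rad/s.
Critical damping c_c = 2√(k·m) = 2√(238.0 × 1.21) = 33.94 N·s/m, so ζ = c/c_c = 15.3/33.94 = 0.4508.
ω_d = ω_n√(1 − ζ²) = 14.02 × √(1 − 0.203) = 12.52 rad/s.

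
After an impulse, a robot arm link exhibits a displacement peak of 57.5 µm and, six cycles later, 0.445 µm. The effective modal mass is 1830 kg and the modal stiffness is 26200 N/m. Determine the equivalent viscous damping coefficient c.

1770 N·s/m

Logarithmic decrement δ = (1/n)·ln(x₀/x_n) = (1/6)·ln(57.5/0.445) = (1/6)·ln(129.2) = 0.8102.
ζ = δ/√(4π² + δ²) = 0.8102/√(39.48 + 0.656) = 0.8102/6.335 = 0.1279.
c = ζ · 2√(km) = 0.1279 × 2√(26200 × 1830) = 0.1279 × 13850 = 1771 N·s/m.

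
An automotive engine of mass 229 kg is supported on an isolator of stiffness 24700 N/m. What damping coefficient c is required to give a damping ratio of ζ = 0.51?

c_c = 2√(k·m) = 2√(24700 × 229) = 4757 N·s/m.
c = ζ·c_c = 0.51 × 4757 = 2426 N·s/m.

2430 N·s/m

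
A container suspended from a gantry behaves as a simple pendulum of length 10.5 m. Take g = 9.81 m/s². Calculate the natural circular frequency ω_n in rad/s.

0.967 rad/s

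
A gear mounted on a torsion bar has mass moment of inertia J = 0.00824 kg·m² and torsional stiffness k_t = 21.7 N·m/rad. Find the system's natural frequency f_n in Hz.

8.17 Hz

ω_n = √(k_t/J) = √(21.7/0.00824) = √2633 = 51.32 rad/s.
f_n = ω_n/(2π) = 51.32/6.283 = 8.167 Hz.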